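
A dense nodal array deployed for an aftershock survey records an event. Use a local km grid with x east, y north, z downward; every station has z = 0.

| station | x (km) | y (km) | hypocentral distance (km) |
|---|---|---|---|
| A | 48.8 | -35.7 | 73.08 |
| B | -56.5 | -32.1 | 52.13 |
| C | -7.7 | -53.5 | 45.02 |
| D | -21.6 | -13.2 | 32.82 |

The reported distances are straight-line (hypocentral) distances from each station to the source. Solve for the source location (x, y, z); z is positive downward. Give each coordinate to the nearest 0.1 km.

Each station gives a sphere (x−x_i)² + (y−y_i)² + z² = d_i² (stations at z=0).
Subtracting the A sphere from B and C: z² cancels, leaving linear equations in x and y:
-210.6 x + 7.2 y = 3189.88
-113.0 x − 35.6 y = 2579.50
Solving: x ≈ -15.899, y ≈ -21.993 km (keep extra digits for the depth step; rounded: -15.9, -22.0).
Then from the A sphere: z² = 73.08² − (x − 48.8)² − (y + 35.7)² with x = -15.899, y = -21.993, so z ≈ 31.094 ≈ 31.1 km.
Check against D (with the unrounded solution): distance 32.81 ≈ 32.82 km. ✓

(-15.9, -22.0, 31.1)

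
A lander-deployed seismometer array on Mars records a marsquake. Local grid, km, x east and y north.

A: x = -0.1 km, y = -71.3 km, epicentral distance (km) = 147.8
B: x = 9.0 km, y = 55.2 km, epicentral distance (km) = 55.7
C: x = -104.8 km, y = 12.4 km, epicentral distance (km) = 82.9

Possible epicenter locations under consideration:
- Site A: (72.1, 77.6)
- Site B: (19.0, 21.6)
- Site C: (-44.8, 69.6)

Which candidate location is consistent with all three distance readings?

Site C

For each candidate, compare |candidate − station| to the reported distance:
Site A: residuals A 17.7, B 11.3, C 105.6 → max 105.6 km
Site B: residuals A 53.0, B 20.6, C 41.2 → max 53.0 km
Site C: residuals A 0.0, B 0.0, C 0.0 → max 0.0 km
Only Site C has all residuals ≈ 0.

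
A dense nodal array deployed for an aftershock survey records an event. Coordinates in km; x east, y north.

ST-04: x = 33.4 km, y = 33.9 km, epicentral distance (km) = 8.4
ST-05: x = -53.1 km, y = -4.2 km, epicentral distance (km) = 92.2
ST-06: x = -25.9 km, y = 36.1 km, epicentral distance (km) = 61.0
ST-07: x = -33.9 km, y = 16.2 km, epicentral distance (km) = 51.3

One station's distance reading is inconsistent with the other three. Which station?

Solve using three stations at a time. Using ST-04, ST-05, ST-06 (subtract circle equations pairwise → linear system) gives (x, y) ≈ (34.2, 25.5).
Distances from that point to each station vs reported:
  ST-04: calculated 8.4 vs reported 8.4 → residual 0.0 km
  ST-05: calculated 92.2 vs reported 92.2 → residual 0.0 km
  ST-06: calculated 61.0 vs reported 61.0 → residual 0.0 km
  ST-07: calculated 68.7 vs reported 51.3 → residual 17.4 km
ST-04, ST-05, ST-06 are mutually consistent (residuals ≈ 0); ST-07 is off by 17.4 km.

ST-07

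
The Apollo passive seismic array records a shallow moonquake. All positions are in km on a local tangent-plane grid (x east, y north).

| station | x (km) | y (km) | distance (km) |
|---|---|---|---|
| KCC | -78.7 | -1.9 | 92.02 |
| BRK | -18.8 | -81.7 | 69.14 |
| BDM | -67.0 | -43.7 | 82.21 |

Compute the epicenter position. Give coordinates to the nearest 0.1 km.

Circle about each station: (x + 78.7)² + (y + 1.9)² = 92.02²; (x + 18.8)² + (y + 81.7)² = 69.14²; (x + 67.0)² + (y + 43.7)² = 82.21².
Subtracting the KCC equation from the BRK and BDM equations removes the quadratic terms:
119.8 x − 159.6 y = 4518.37
23.4 x − 83.6 y = 1910.59
Solving the 2×2 system: x ≈ 11.6, y ≈ -19.6 km.

11.6 km east, -19.6 km north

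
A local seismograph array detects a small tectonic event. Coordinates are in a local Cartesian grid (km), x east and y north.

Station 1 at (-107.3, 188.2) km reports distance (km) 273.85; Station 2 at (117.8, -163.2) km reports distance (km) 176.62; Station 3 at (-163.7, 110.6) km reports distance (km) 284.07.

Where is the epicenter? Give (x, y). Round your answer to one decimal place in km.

x ≈ 103.0 km, y ≈ 12.8 km

Circle about each station: (x + 107.3)² + (y − 188.2)² = 273.85²; (x − 117.8)² + (y + 163.2)² = 176.62²; (x + 163.7)² + (y − 110.6)² = 284.07².
Subtracting pairs of circle equations eliminates x²+y² and gives linear equations (the radical axes):
450.2 x − 702.8 y = 37377.75
-112.8 x − 155.2 y = -13604.42
Solving the 2×2 system: x ≈ 103.0, y ≈ 12.8 km.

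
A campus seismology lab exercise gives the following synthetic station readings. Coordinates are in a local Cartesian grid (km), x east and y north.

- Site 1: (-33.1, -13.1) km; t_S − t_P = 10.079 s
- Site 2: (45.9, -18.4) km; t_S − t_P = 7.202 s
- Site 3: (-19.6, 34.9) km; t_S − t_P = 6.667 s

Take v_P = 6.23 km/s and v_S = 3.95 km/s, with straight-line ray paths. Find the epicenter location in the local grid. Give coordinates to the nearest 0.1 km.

x ≈ 48.1 km, y ≈ 59.3 km

Distance from S−P lag: d = Δt · v_P v_S / (v_P − v_S) = Δt · (6.23·3.95)/(6.23−3.95) ≈ 10.7932·Δt.
So d_Site 1 = 108.78, d_Site 2 = 77.73, d_Site 3 = 71.96 km.
Circle about each station: (x + 33.1)² + (y + 13.1)² = 108.78²; (x − 45.9)² + (y + 18.4)² = 77.73²; (x + 19.6)² + (y − 34.9)² = 71.96².
Subtracting the Site 1 equation from the Site 2 and Site 3 equations removes the quadratic terms:
158.0 x − 10.6 y = 6969.29
27.0 x + 96.0 y = 6989.80
Solving the 2×2 system: x ≈ 48.1, y ≈ 59.3 km.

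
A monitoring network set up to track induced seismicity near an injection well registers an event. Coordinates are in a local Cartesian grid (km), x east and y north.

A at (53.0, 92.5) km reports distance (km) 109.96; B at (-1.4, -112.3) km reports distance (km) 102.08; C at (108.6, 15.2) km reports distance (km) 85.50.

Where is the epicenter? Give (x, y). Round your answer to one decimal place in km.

Circle about each station: (x − 53.0)² + (y − 92.5)² = 109.96²; (x + 1.4)² + (y + 112.3)² = 102.08²; (x − 108.6)² + (y − 15.2)² = 85.50².
Subtracting pairs of circle equations eliminates x²+y² and gives linear equations (the radical axes):
-108.8 x − 409.6 y = 2918.88
111.2 x − 154.6 y = 5440.70
Solving the 2×2 system: x ≈ 28.5, y ≈ -14.7 km.

(28.5, -14.7)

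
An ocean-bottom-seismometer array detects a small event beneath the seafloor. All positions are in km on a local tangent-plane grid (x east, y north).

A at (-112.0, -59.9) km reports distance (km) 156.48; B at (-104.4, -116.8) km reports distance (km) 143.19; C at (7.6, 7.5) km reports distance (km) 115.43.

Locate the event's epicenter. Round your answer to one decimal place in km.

Circle about each station: (x + 112.0)² + (y + 59.9)² = 156.48²; (x + 104.4)² + (y + 116.8)² = 143.19²; (x − 7.6)² + (y − 7.5)² = 115.43².
Subtracting the A equation from the B and C equations removes the quadratic terms:
15.2 x − 113.8 y = 12392.20
239.2 x + 134.8 y = -4856.09
Solving the 2×2 system: x ≈ 38.2, y ≈ -103.8 km.

38.2 km east, -103.8 km north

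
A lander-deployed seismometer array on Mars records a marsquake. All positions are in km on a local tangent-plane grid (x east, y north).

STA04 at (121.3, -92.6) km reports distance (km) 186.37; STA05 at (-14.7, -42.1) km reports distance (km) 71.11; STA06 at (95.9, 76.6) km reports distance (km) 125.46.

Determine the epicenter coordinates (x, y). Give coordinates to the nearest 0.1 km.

Circle about each station: (x − 121.3)² + (y + 92.6)² = 186.37²; (x + 14.7)² + (y + 42.1)² = 71.11²; (x − 95.9)² + (y − 76.6)² = 125.46².
Subtracting pairs of circle equations eliminates x²+y² and gives linear equations (the radical axes):
-272.0 x + 101.0 y = 8377.19
-50.8 x + 338.4 y = 10769.49
Solving the 2×2 system: x ≈ -20.1, y ≈ 28.8 km.

x ≈ -20.1 km, y ≈ 28.8 km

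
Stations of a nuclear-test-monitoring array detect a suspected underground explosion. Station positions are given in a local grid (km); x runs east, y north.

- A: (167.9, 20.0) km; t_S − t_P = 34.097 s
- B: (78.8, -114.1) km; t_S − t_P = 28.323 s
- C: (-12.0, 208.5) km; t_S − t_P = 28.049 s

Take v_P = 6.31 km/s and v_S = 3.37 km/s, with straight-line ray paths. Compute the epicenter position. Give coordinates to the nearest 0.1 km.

Distance from S−P lag: d = Δt · v_P v_S / (v_P − v_S) = Δt · (6.31·3.37)/(6.31−3.37) ≈ 7.2329·Δt.
So d_A = 246.62, d_B = 204.86, d_C = 202.88 km.
Circle about each station: (x − 167.9)² + (y − 20.0)² = 246.62²; (x − 78.8)² + (y + 114.1)² = 204.86²; (x + 12.0)² + (y − 208.5)² = 202.88².
Subtracting the A equation from the B and C equations removes the quadratic terms:
-178.2 x − 268.2 y = 9491.64
-359.8 x + 377.0 y = 34686.97
Solving the 2×2 system: x ≈ -78.7, y ≈ 16.9 km.

(-78.7, 16.9)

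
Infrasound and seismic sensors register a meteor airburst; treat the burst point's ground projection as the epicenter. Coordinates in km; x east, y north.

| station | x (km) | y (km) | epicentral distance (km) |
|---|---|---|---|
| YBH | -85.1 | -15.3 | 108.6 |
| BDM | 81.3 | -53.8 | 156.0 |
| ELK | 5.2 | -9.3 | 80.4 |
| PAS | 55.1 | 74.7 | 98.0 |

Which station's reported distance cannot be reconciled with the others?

Solve using three stations at a time. Using YBH, BDM, ELK (subtract circle equations pairwise → linear system) gives (x, y) ≈ (-15.8, 68.3).
Distances from that point to each station vs reported:
  YBH: calculated 108.6 vs reported 108.6 → residual 0.0 km
  BDM: calculated 156.0 vs reported 156.0 → residual 0.0 km
  ELK: calculated 80.4 vs reported 80.4 → residual 0.0 km
  PAS: calculated 71.2 vs reported 98.0 → residual 26.8 km
YBH, BDM, ELK are mutually consistent (residuals ≈ 0); PAS is off by 26.8 km.

PAS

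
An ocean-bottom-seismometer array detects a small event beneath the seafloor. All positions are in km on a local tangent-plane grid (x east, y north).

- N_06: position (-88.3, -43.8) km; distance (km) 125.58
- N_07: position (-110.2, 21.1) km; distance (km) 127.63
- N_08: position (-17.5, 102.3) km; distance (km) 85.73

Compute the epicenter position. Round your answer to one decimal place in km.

x ≈ 17.4 km, y ≈ 24.0 km

Circle about each station: (x + 88.3)² + (y + 43.8)² = 125.58²; (x + 110.2)² + (y − 21.1)² = 127.63²; (x + 17.5)² + (y − 102.3)² = 85.73².
Subtracting pairs of circle equations eliminates x²+y² and gives linear equations (the radical axes):
-43.8 x + 129.8 y = 2354.84
141.6 x + 292.2 y = 9476.91
Solving the 2×2 system: x ≈ 17.4, y ≈ 24.0 km.
Check against N_06 (with the unrounded x, y): √((x + 88.3)²+(y + 43.8)²) = 125.57 ≈ 125.58 km. ✓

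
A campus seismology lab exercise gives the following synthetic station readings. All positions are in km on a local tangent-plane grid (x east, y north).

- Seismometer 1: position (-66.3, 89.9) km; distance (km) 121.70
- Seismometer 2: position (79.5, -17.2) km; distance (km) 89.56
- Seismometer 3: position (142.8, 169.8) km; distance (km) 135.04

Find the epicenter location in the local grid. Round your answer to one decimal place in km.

x ≈ 53.5 km, y ≈ 68.5 km

Circle about each station: (x + 66.3)² + (y − 89.9)² = 121.70²; (x − 79.5)² + (y + 17.2)² = 89.56²; (x − 142.8)² + (y − 169.8)² = 135.04².
Subtracting the Seismometer 1 equation from the Seismometer 2 and Seismometer 3 equations removes the quadratic terms:
291.6 x − 214.2 y = 928.29
418.2 x + 159.8 y = 33321.27
Solving the 2×2 system: x ≈ 53.5, y ≈ 68.5 km.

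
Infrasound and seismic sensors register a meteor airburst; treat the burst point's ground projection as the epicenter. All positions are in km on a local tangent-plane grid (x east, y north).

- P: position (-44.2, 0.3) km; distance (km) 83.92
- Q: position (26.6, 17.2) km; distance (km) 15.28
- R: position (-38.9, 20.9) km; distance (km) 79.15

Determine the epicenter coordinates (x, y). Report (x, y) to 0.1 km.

Circle about each station: (x + 44.2)² + (y − 0.3)² = 83.92²; (x − 26.6)² + (y − 17.2)² = 15.28²; (x + 38.9)² + (y − 20.9)² = 79.15².
Subtracting the P equation from the Q and R equations removes the quadratic terms:
141.6 x + 33.8 y = 5858.76
10.6 x + 41.2 y = 774.13
Solving the 2×2 system: x ≈ 39.3, y ≈ 8.7 km.

39.3 km east, 8.7 km north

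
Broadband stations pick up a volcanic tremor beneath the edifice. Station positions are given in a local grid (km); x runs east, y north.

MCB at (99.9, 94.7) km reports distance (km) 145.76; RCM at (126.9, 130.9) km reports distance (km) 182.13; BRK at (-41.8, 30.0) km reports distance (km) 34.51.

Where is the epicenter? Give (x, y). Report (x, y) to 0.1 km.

Circle about each station: (x − 99.9)² + (y − 94.7)² = 145.76²; (x − 126.9)² + (y − 130.9)² = 182.13²; (x + 41.8)² + (y − 30.0)² = 34.51².
Subtracting pairs of circle equations eliminates x²+y² and gives linear equations (the radical axes):
54.0 x + 72.4 y = 2364.96
-283.4 x − 129.4 y = 3754.18
Solving the 2×2 system: x ≈ -42.7, y ≈ 64.5 km.

x ≈ -42.7 km, y ≈ 64.5 km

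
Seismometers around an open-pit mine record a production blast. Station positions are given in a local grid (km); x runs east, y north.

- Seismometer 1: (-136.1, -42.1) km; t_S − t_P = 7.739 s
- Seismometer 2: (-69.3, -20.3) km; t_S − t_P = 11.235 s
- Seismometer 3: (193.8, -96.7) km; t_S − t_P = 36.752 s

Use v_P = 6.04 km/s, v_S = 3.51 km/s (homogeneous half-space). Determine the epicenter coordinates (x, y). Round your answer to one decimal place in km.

Distance from S−P lag: d = Δt · v_P v_S / (v_P − v_S) = Δt · (6.04·3.51)/(6.04−3.51) ≈ 8.3796·Δt.
So d_Seismometer 1 = 64.85, d_Seismometer 2 = 94.14, d_Seismometer 3 = 307.97 km.
Circle about each station: (x + 136.1)² + (y + 42.1)² = 64.85²; (x + 69.3)² + (y + 20.3)² = 94.14²; (x − 193.8)² + (y + 96.7)² = 307.97².
Subtracting the Seismometer 1 equation from the Seismometer 2 and Seismometer 3 equations removes the quadratic terms:
133.6 x + 43.6 y = -19737.86
659.8 x − 109.2 y = -64026.29
Solving the 2×2 system: x ≈ -114.1, y ≈ -103.1 km.

-114.1 km east, -103.1 km north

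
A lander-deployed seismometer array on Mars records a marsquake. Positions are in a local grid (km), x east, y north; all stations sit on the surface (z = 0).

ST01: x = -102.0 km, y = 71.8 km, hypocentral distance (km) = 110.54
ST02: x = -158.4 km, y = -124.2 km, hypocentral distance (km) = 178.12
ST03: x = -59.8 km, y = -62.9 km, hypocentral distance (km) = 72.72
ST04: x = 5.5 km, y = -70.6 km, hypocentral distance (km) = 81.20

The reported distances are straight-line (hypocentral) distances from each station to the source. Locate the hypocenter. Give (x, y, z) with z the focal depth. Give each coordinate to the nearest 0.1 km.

x ≈ -29.9 km, y ≈ -5.3 km, depth ≈ 32.8 km

Each station gives a sphere (x−x_i)² + (y−y_i)² + z² = d_i² (stations at z=0).
Subtracting the ST01 sphere from ST02 and ST03: z² cancels, leaving linear equations in x and y:
-112.8 x − 392.0 y = 5449.32
84.4 x − 269.4 y = -1095.90
Solving: x ≈ -29.897, y ≈ -5.298 km (keep extra digits for the depth step; rounded: -29.9, -5.3).
Then from the ST01 sphere: z² = 110.54² − (x + 102.0)² − (y − 71.8)² with x = -29.897, y = -5.298, so z ≈ 32.805 ≈ 32.8 km.
Check against ST04 (with the unrounded solution): distance 81.20 ≈ 81.20 km. ✓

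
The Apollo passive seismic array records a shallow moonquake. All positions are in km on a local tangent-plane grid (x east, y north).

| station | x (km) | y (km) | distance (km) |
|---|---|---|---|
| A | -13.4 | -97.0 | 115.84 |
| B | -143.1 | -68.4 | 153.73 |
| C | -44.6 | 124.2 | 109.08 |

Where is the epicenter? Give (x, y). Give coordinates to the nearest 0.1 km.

Circle about each station: (x + 13.4)² + (y + 97.0)² = 115.84²; (x + 143.1)² + (y + 68.4)² = 153.73²; (x + 44.6)² + (y − 124.2)² = 109.08².
Subtracting pairs of circle equations eliminates x²+y² and gives linear equations (the radical axes):
-259.4 x + 57.2 y = 5353.60
-62.4 x + 442.4 y = 9346.70
Solving the 2×2 system: x ≈ -16.5, y ≈ 18.8 km.
Check against A (with the unrounded x, y): √((x + 13.4)²+(y + 97.0)²) = 115.84 ≈ 115.84 km. ✓

-16.5 km east, 18.8 km north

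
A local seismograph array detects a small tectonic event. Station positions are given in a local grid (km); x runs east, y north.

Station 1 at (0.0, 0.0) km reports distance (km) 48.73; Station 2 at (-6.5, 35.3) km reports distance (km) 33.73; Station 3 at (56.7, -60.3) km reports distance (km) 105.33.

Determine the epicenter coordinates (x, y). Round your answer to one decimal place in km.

x ≈ 26.8 km, y ≈ 40.7 km

Circle about each station: x² + y² = 48.73²; (x + 6.5)² + (y − 35.3)² = 33.73²; (x − 56.7)² + (y + 60.3)² = 105.33².
Subtracting pairs of circle equations eliminates x²+y² and gives linear equations (the radical axes):
-13.0 x + 70.6 y = 2525.24
113.4 x − 120.6 y = -1868.82
Solving the 2×2 system: x ≈ 26.8, y ≈ 40.7 km.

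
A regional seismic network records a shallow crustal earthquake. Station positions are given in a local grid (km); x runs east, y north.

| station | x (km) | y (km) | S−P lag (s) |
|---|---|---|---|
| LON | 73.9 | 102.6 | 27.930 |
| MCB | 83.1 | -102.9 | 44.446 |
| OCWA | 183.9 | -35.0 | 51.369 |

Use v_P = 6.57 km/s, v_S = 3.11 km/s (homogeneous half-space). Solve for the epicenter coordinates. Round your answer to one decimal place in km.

x ≈ -90.8 km, y ≈ 93.7 km

Distance from S−P lag: d = Δt · v_P v_S / (v_P − v_S) = Δt · (6.57·3.11)/(6.57−3.11) ≈ 5.9054·Δt.
So d_LON = 164.94, d_MCB = 262.47, d_OCWA = 303.35 km.
Circle about each station: (x − 73.9)² + (y − 102.6)² = 164.94²; (x − 83.1)² + (y + 102.9)² = 262.47²; (x − 183.9)² + (y + 35.0)² = 303.35².
Subtracting the LON equation from the MCB and OCWA equations removes the quadratic terms:
18.4 x − 411.0 y = -40179.25
220.0 x − 275.2 y = -45759.78
Solving the 2×2 system: x ≈ -90.8, y ≈ 93.7 km.
Check against LON (with the unrounded x, y): √((x − 73.9)²+(y − 102.6)²) = 164.94 ≈ 164.94 km. ✓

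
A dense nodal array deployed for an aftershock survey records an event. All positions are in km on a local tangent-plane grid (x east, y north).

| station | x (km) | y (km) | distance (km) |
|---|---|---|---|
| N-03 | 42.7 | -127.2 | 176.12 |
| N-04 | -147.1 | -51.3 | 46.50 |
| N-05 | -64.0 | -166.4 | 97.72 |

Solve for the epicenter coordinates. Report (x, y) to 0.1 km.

-130.4 km east, -94.7 km north

Circle about each station: (x − 42.7)² + (y + 127.2)² = 176.12²; (x + 147.1)² + (y + 51.3)² = 46.50²; (x + 64.0)² + (y + 166.4)² = 97.72².
Subtracting the N-03 equation from the N-04 and N-05 equations removes the quadratic terms:
-379.6 x + 151.8 y = 35122.97
-213.4 x − 78.4 y = 35250.89
Solving the 2×2 system: x ≈ -130.4, y ≈ -94.7 km.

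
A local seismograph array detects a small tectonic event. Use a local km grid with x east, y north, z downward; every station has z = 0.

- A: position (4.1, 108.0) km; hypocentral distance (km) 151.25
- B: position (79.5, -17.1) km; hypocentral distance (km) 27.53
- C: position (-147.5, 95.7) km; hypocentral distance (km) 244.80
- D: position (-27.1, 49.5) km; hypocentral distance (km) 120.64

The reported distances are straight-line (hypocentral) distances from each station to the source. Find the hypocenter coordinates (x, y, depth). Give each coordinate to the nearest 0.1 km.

Each station gives a sphere (x−x_i)² + (y−y_i)² + z² = d_i² (stations at z=0).
Subtracting the A sphere from B and C: z² cancels, leaving linear equations in x and y:
150.8 x − 250.2 y = 17050.51
-303.2 x − 24.6 y = -17816.55
Solving: x ≈ 61.293, y ≈ -31.205 km (keep extra digits for the depth step; rounded: 61.3, -31.2).
Then from the A sphere: z² = 151.25² − (x − 4.1)² − (y − 108.0)² with x = 61.293, y = -31.205, so z ≈ 15.083 ≈ 15.1 km.

x ≈ 61.3 km, y ≈ -31.2 km, depth ≈ 15.1 km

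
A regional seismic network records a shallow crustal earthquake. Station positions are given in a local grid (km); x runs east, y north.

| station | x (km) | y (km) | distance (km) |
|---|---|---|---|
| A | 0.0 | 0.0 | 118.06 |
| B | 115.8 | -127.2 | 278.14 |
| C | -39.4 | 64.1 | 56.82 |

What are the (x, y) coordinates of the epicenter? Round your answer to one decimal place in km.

Circle about each station: x² + y² = 118.06²; (x − 115.8)² + (y + 127.2)² = 278.14²; (x + 39.4)² + (y − 64.1)² = 56.82².
Subtracting the A equation from the B and C equations removes the quadratic terms:
231.6 x − 254.4 y = -33834.22
-78.8 x + 128.2 y = 16370.82
Solving the 2×2 system: x ≈ -17.9, y ≈ 116.7 km.
Check against A (with the unrounded x, y): √(x²+y²) = 118.05 ≈ 118.06 km. ✓

x ≈ -17.9 km, y ≈ 116.7 km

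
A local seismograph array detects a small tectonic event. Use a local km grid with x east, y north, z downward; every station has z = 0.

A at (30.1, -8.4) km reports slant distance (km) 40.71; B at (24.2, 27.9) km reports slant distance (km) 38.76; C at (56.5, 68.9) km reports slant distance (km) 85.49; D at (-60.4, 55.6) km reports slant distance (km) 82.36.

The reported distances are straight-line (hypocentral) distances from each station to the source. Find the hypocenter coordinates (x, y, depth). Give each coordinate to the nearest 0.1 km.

(2.0, 7.8, 24.6)

Each station gives a sphere (x−x_i)² + (y−y_i)² + z² = d_i² (stations at z=0).
Subtracting the A sphere from B and C: z² cancels, leaving linear equations in x and y:
-11.8 x + 72.6 y = 542.45
52.8 x + 154.6 y = 1311.65
Solving: x ≈ 2.009, y ≈ 7.798 km (keep extra digits for the depth step; rounded: 2.0, 7.8).
Then from the A sphere: z² = 40.71² − (x − 30.1)² − (y + 8.4)² with x = 2.009, y = 7.798, so z ≈ 24.614 ≈ 24.6 km.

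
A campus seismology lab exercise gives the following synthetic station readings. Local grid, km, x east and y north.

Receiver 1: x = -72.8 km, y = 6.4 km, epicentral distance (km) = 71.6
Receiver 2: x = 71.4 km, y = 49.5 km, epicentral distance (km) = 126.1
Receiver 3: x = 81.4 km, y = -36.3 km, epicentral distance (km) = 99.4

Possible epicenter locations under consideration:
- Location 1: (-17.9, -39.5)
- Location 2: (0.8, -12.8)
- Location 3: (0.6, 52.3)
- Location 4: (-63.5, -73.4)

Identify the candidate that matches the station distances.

Location 1

For each candidate, compare |candidate − station| to the reported distance:
Location 1: residuals Receiver 1 0.0, Receiver 2 0.0, Receiver 3 0.0 → max 0.0 km
Location 2: residuals Receiver 1 4.5, Receiver 2 31.9, Receiver 3 15.4 → max 31.9 km
Location 3: residuals Receiver 1 15.0, Receiver 2 55.2, Receiver 3 20.5 → max 55.2 km
Location 4: residuals Receiver 1 8.7, Receiver 2 56.4, Receiver 3 50.2 → max 56.4 km
Only Location 1 has all residuals ≈ 0.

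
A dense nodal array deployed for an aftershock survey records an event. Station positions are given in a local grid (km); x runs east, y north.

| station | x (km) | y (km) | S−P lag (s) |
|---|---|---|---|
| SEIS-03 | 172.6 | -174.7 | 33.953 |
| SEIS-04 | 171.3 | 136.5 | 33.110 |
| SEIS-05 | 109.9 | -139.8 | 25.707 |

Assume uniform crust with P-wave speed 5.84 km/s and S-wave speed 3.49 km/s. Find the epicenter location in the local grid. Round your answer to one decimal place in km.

(-73.7, -13.3)

Distance from S−P lag: d = Δt · v_P v_S / (v_P − v_S) = Δt · (5.84·3.49)/(5.84−3.49) ≈ 8.6730·Δt.
So d_SEIS-03 = 294.48, d_SEIS-04 = 287.16, d_SEIS-05 = 222.96 km.
Circle about each station: (x − 172.6)² + (y + 174.7)² = 294.48²; (x − 171.3)² + (y − 136.5)² = 287.16²; (x − 109.9)² + (y + 139.8)² = 222.96².
Subtracting the SEIS-03 equation from the SEIS-04 and SEIS-05 equations removes the quadratic terms:
-2.6 x + 622.4 y = -8077.31
-125.4 x + 69.8 y = 8318.51
Solving the 2×2 system: x ≈ -73.7, y ≈ -13.3 km.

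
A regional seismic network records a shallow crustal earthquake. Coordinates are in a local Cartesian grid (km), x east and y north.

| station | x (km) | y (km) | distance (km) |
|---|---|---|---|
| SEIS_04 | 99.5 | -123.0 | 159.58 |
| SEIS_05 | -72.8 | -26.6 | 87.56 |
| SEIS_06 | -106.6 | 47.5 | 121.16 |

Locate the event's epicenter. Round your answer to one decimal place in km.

(7.8, 7.6)

Circle about each station: (x − 99.5)² + (y + 123.0)² = 159.58²; (x + 72.8)² + (y + 26.6)² = 87.56²; (x + 106.6)² + (y − 47.5)² = 121.16².
Subtracting pairs of circle equations eliminates x²+y² and gives linear equations (the radical axes):
-344.6 x + 192.8 y = -1222.83
-412.2 x + 341.0 y = -623.41
Solving the 2×2 system: x ≈ 7.8, y ≈ 7.6 km.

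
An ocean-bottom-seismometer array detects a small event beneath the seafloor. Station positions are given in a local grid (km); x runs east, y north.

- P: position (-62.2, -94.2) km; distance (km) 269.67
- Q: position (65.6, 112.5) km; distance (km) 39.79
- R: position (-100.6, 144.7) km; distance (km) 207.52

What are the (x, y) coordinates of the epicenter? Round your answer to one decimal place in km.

Circle about each station: (x + 62.2)² + (y + 94.2)² = 269.67²; (x − 65.6)² + (y − 112.5)² = 39.79²; (x + 100.6)² + (y − 144.7)² = 207.52².
Subtracting the P equation from the Q and R equations removes the quadratic terms:
255.6 x + 413.4 y = 75355.79
-76.8 x + 477.8 y = 47973.33
Solving the 2×2 system: x ≈ 105.1, y ≈ 117.3 km.

x ≈ 105.1 km, y ≈ 117.3 km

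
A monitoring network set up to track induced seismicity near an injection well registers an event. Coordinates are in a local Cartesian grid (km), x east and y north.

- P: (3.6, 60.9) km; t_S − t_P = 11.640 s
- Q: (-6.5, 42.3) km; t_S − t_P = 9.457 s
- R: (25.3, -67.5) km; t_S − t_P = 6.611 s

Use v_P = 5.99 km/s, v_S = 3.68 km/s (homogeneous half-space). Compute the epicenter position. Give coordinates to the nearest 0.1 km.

Distance from S−P lag: d = Δt · v_P v_S / (v_P − v_S) = Δt · (5.99·3.68)/(5.99−3.68) ≈ 9.5425·Δt.
So d_P = 111.07, d_Q = 90.24, d_R = 63.09 km.
Circle about each station: (x − 3.6)² + (y − 60.9)² = 111.07²; (x + 6.5)² + (y − 42.3)² = 90.24²; (x − 25.3)² + (y + 67.5)² = 63.09².
Subtracting pairs of circle equations eliminates x²+y² and gives linear equations (the radical axes):
-20.2 x − 37.2 y = 2303.06
43.4 x − 256.8 y = 9830.77
Solving the 2×2 system: x ≈ -33.2, y ≈ -43.9 km.

(-33.2, -43.9)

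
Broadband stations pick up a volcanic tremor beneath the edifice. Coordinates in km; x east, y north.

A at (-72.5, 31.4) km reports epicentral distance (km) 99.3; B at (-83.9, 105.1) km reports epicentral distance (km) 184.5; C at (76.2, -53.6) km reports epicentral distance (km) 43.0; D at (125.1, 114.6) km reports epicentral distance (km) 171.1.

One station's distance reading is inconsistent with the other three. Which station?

Solve using three stations at a time. Using B, C, D (subtract circle equations pairwise → linear system) gives (x, y) ≈ (38.5, -33.0).
Distances from that point to each station vs reported:
  A: calculated 128.3 vs reported 99.3 → residual 29.0 km
  B: calculated 184.5 vs reported 184.5 → residual 0.0 km
  C: calculated 43.0 vs reported 43.0 → residual 0.0 km
  D: calculated 171.1 vs reported 171.1 → residual 0.0 km
B, C, D are mutually consistent (residuals ≈ 0); A is off by 29.0 km.

A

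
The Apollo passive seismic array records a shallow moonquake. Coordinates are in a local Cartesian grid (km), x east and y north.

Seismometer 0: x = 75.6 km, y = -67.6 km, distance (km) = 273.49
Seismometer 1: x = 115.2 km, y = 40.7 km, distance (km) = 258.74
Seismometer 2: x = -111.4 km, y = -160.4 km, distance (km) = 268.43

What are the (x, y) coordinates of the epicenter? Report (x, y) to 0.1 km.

(-134.9, 107.0)

Circle about each station: (x − 75.6)² + (y + 67.6)² = 273.49²; (x − 115.2)² + (y − 40.7)² = 258.74²; (x + 111.4)² + (y + 160.4)² = 268.43².
Subtracting the Seismometer 0 equation from the Seismometer 1 and Seismometer 2 equations removes the quadratic terms:
79.2 x + 216.6 y = 12492.80
-374.0 x − 185.6 y = 30595.12
Solving the 2×2 system: x ≈ -134.9, y ≈ 107.0 km.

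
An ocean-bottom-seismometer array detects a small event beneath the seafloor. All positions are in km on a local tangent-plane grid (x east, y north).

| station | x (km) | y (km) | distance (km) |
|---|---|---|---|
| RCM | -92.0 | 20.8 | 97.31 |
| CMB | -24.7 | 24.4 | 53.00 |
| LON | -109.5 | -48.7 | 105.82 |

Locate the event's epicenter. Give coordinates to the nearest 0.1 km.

Circle about each station: (x + 92.0)² + (y − 20.8)² = 97.31²; (x + 24.7)² + (y − 24.4)² = 53.00²; (x + 109.5)² + (y + 48.7)² = 105.82².
Subtracting the RCM equation from the CMB and LON equations removes the quadratic terms:
134.6 x + 7.2 y = -1030.95
-35.0 x − 139.0 y = 3736.66
Solving the 2×2 system: x ≈ -6.3, y ≈ -25.3 km.

-6.3 km east, -25.3 km north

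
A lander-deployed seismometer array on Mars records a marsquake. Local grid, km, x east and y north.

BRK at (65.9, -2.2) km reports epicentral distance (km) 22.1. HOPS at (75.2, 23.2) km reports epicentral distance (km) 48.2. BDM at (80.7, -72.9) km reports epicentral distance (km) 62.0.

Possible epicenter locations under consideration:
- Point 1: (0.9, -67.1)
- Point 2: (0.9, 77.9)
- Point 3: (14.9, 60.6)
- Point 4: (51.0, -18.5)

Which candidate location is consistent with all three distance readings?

For each candidate, compare |candidate − station| to the reported distance:
Point 1: residuals BRK 69.8, HOPS 68.7, BDM 18.0 → max 69.8 km
Point 2: residuals BRK 81.1, HOPS 44.1, BDM 108.6 → max 108.6 km
Point 3: residuals BRK 58.8, HOPS 22.8, BDM 86.8 → max 86.8 km
Point 4: residuals BRK 0.0, HOPS 0.0, BDM 0.0 → max 0.0 km
Only Point 4 has all residuals ≈ 0.

Point 4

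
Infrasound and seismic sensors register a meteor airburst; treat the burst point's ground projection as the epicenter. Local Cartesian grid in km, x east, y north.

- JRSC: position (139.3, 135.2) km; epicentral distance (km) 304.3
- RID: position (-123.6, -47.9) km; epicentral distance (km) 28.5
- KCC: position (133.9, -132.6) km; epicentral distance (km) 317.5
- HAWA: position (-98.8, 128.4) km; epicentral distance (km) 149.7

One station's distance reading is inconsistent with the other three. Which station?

Solve using three stations at a time. Using JRSC, RID, HAWA (subtract circle equations pairwise → linear system) gives (x, y) ≈ (-122.8, -19.4).
Distances from that point to each station vs reported:
  JRSC: calculated 304.3 vs reported 304.3 → residual 0.0 km
  RID: calculated 28.5 vs reported 28.5 → residual 0.0 km
  KCC: calculated 280.6 vs reported 317.5 → residual 36.9 km
  HAWA: calculated 149.7 vs reported 149.7 → residual 0.0 km
JRSC, RID, HAWA are mutually consistent (residuals ≈ 0); KCC is off by 36.9 km.

KCC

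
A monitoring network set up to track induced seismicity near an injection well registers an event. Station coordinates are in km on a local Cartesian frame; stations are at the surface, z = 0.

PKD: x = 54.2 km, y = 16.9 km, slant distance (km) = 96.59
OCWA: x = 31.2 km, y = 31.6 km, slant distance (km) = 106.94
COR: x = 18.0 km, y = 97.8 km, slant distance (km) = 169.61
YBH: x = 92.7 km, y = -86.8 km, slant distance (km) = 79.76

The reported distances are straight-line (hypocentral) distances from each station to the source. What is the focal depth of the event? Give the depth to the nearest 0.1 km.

Each station gives a sphere (x−x_i)² + (y−y_i)² + z² = d_i² (stations at z=0).
Subtracting the PKD sphere from OCWA and COR: z² cancels, leaving linear equations in x and y:
-46.0 x + 29.4 y = -3357.79
-72.4 x + 161.8 y = -12772.33
Solving: x ≈ 31.572, y ≈ -64.811 km (keep extra digits for the depth step; rounded: 31.6, -64.8).
Then from the PKD sphere: z² = 96.59² − (x − 54.2)² − (y − 16.9)² with x = 31.572, y = -64.811, so z ≈ 46.270 ≈ 46.3 km.
Check against YBH (with the unrounded solution): distance 79.76 ≈ 79.76 km. ✓

46.3 km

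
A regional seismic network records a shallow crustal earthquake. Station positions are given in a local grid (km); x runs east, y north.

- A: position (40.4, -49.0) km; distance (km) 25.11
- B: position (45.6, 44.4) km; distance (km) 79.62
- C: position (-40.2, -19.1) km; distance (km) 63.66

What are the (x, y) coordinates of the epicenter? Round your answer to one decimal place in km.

Circle about each station: (x − 40.4)² + (y + 49.0)² = 25.11²; (x − 45.6)² + (y − 44.4)² = 79.62²; (x + 40.2)² + (y + 19.1)² = 63.66².
Subtracting the A equation from the B and C equations removes the quadratic terms:
10.4 x + 186.8 y = -5691.27
-161.2 x + 59.8 y = -5474.39
Solving the 2×2 system: x ≈ 22.2, y ≈ -31.7 km.
Check against A (with the unrounded x, y): √((x − 40.4)²+(y + 49.0)²) = 25.11 ≈ 25.11 km. ✓

x ≈ 22.2 km, y ≈ -31.7 km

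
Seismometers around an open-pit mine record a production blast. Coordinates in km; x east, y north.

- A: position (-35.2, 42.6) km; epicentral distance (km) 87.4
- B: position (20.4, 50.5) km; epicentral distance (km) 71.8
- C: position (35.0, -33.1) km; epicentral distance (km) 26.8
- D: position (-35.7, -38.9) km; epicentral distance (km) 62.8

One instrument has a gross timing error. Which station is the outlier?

C

Solve using three stations at a time. Using A, B, D (subtract circle equations pairwise → linear system) gives (x, y) ≈ (24.6, -21.2).
Distances from that point to each station vs reported:
  A: calculated 87.4 vs reported 87.4 → residual 0.0 km
  B: calculated 71.8 vs reported 71.8 → residual 0.0 km
  C: calculated 15.8 vs reported 26.8 → residual 11.0 km
  D: calculated 62.8 vs reported 62.8 → residual 0.0 km
A, B, D are mutually consistent (residuals ≈ 0); C is off by 11.0 km.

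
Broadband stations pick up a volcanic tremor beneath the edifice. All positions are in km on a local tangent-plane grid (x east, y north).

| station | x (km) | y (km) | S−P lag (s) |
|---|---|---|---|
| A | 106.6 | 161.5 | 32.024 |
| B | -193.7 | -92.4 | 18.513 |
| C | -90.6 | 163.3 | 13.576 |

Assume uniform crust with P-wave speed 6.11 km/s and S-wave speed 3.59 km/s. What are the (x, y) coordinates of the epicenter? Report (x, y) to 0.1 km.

(-154.5, 63.9)

Distance from S−P lag: d = Δt · v_P v_S / (v_P − v_S) = Δt · (6.11·3.59)/(6.11−3.59) ≈ 8.7043·Δt.
So d_A = 278.75, d_B = 161.14, d_C = 118.17 km.
Circle about each station: (x − 106.6)² + (y − 161.5)² = 278.75²; (x + 193.7)² + (y + 92.4)² = 161.14²; (x + 90.6)² + (y − 163.3)² = 118.17².
Subtracting the A equation from the B and C equations removes the quadratic terms:
-600.6 x − 507.8 y = 60347.10
-394.4 x + 3.6 y = 61166.85
Solving the 2×2 system: x ≈ -154.5, y ≈ 63.9 km.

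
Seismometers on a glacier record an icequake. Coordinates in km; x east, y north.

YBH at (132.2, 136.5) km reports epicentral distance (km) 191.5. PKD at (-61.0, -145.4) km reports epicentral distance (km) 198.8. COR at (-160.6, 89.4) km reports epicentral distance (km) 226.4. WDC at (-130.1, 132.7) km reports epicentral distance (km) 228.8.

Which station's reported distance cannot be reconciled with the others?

PKD

Solve using three stations at a time. Using YBH, COR, WDC (subtract circle equations pairwise → linear system) gives (x, y) ≈ (33.3, -27.4).
Distances from that point to each station vs reported:
  YBH: calculated 191.4 vs reported 191.5 → residual 0.1 km
  PKD: calculated 151.0 vs reported 198.8 → residual 47.8 km
  COR: calculated 226.3 vs reported 226.4 → residual 0.1 km
  WDC: calculated 228.7 vs reported 228.8 → residual 0.1 km
YBH, COR, WDC are mutually consistent (residuals ≈ 0); PKD is off by 47.8 km.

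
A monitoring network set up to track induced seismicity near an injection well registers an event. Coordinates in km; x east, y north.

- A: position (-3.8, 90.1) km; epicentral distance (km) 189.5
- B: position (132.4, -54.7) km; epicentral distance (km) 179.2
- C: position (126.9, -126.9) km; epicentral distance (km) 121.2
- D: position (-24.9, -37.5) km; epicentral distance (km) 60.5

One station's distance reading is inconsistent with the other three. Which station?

Solve using three stations at a time. Using A, B, D (subtract circle equations pairwise → linear system) gives (x, y) ≈ (-42.1, -95.5).
Distances from that point to each station vs reported:
  A: calculated 189.5 vs reported 189.5 → residual 0.0 km
  B: calculated 179.2 vs reported 179.2 → residual 0.0 km
  C: calculated 171.9 vs reported 121.2 → residual 50.7 km
  D: calculated 60.5 vs reported 60.5 → residual 0.0 km
A, B, D are mutually consistent (residuals ≈ 0); C is off by 50.7 km.

C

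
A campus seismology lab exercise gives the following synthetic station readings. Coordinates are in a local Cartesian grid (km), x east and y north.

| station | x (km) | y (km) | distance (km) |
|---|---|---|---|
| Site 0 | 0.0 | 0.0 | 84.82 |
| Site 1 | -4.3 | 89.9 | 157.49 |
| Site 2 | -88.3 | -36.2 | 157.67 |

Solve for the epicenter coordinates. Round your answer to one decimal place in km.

x ≈ 68.8 km, y ≈ -49.6 km

Circle about each station: x² + y² = 84.82²; (x + 4.3)² + (y − 89.9)² = 157.49²; (x + 88.3)² + (y + 36.2)² = 157.67².
Subtracting the Site 0 equation from the Site 1 and Site 2 equations removes the quadratic terms:
-8.6 x + 179.8 y = -9508.17
-176.6 x − 72.4 y = -8558.07
Solving the 2×2 system: x ≈ 68.8, y ≈ -49.6 km.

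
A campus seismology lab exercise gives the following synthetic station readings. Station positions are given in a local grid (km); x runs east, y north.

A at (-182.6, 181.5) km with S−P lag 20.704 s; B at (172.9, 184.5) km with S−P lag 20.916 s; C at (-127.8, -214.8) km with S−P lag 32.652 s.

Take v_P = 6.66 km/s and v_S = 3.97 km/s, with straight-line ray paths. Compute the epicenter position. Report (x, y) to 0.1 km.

Distance from S−P lag: d = Δt · v_P v_S / (v_P − v_S) = Δt · (6.66·3.97)/(6.66−3.97) ≈ 9.8291·Δt.
So d_A = 203.50, d_B = 205.58, d_C = 320.94 km.
Circle about each station: (x + 182.6)² + (y − 181.5)² = 203.50²; (x − 172.9)² + (y − 184.5)² = 205.58²; (x + 127.8)² + (y + 214.8)² = 320.94².
Subtracting the A equation from the B and C equations removes the quadratic terms:
711.0 x + 6.0 y = -3201.24
109.6 x − 792.6 y = -65403.36
Solving the 2×2 system: x ≈ -5.2, y ≈ 81.8 km.

-5.2 km east, 81.8 km north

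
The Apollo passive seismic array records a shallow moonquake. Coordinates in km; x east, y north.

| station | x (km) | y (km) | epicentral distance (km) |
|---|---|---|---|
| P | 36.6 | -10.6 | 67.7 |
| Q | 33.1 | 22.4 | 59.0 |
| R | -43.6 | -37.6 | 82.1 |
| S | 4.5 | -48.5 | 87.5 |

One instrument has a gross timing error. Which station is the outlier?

Q

Solve using three stations at a time. Using P, R, S (subtract circle equations pairwise → linear system) gives (x, y) ≈ (-10.8, 37.5).
Distances from that point to each station vs reported:
  P: calculated 67.6 vs reported 67.7 → residual 0.1 km
  Q: calculated 46.4 vs reported 59.0 → residual 12.6 km
  R: calculated 82.0 vs reported 82.1 → residual 0.1 km
  S: calculated 87.4 vs reported 87.5 → residual 0.1 km
P, R, S are mutually consistent (residuals ≈ 0); Q is off by 12.6 km.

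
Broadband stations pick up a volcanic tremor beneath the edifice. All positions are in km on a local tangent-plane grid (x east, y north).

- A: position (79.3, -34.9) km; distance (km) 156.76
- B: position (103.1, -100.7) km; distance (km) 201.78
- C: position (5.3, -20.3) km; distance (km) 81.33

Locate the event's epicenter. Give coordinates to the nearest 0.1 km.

Circle about each station: (x − 79.3)² + (y + 34.9)² = 156.76²; (x − 103.1)² + (y + 100.7)² = 201.78²; (x − 5.3)² + (y + 20.3)² = 81.33².
Subtracting the A equation from the B and C equations removes the quadratic terms:
47.6 x − 131.6 y = -2877.87
-148.0 x + 29.2 y = 10892.81
Solving the 2×2 system: x ≈ -74.6, y ≈ -5.1 km.

(-74.6, -5.1)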